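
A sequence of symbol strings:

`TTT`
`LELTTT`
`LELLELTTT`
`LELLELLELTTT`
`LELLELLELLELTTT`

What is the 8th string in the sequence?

Each term is the previous one with LEL prepended.
From LELLELLELLELTTT, 3 further steps: LELLELLELLELTTT → LELLELLELLELLELTTT → LELLELLELLELLELLELTTT → (answer).

LELLELLELLELLELLELLELTTT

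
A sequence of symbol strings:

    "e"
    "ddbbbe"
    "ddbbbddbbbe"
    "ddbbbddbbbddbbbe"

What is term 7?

The strings grow by a fixed prefix ddbbb each time.
From ddbbbddbbbddbbbe, 3 further steps: ddbbbddbbbddbbbe → ddbbbddbbbddbbbddbbbe → ddbbbddbbbddbbbddbbbddbbbe → (answer).

ddbbbddbbbddbbbddbbbddbbbddbbbe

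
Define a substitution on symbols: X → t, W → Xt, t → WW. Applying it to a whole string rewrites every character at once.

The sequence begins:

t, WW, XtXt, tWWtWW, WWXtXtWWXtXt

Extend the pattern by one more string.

Expanding WWXtXtWWXtXt: W→Xt, W→Xt, X→t, t→WW, X→t, t→WW, W→Xt, W→Xt, X→t, t→WW, X→t, t→WW. Concatenated: Xt Xt t WW t WW Xt Xt t WW t WW.

XtXttWWtWWXtXttWWtWW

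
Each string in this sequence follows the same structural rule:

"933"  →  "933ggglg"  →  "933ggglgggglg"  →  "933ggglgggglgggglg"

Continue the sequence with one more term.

The strings grow by a fixed suffix ggglg each time.
Applying this once more to 933ggglgggglgggglg:

933ggglgggglgggglgggglg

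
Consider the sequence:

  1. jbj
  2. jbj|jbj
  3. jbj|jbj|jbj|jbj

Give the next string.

jbj|jbj|jbj|jbj|jbj|jbj|jbj|jbj

s(k+1) = s(k)·|·s(k) — each term doubles the last with '|' between the halves.
So the next term is two copies of jbj|jbj|jbj|jbj with '|' between the halves.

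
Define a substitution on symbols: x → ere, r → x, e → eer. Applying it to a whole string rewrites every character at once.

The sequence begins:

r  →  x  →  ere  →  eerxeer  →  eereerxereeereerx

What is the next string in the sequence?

eereerxeereerxereeerxeereereerxeereerxere

Replace each of the 17 characters of eereerxereeereerx in place — eer eer x eer eer x ere eer x eer eer eer x eer eer x ere — and concatenate.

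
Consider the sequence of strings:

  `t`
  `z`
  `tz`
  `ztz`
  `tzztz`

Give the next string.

Each term (from the third on) is the two preceding terms concatenated in order: term 3 = t·z = tz.
So term 6 is ztz·tzztz.

ztztzztz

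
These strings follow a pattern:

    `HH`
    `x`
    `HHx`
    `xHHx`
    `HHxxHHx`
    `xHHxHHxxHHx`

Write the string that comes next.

HHxxHHxxHHxHHxxHHx

This is a Fibonacci-style word recurrence s(k) = s(k−2)·s(k−1): e.g. HH·x = HHx.
Continuing: HHxxHHx · xHHxHHxxHHx gives term 7.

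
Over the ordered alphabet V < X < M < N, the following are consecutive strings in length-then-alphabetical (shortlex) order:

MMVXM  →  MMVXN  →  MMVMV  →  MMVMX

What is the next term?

Find the rightmost character of MMVMX below N, bump it to the next letter, and reset everything to its right to V.

MMVMM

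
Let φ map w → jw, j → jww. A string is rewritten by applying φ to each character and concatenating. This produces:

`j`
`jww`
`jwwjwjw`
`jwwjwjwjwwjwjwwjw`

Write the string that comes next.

jwwjwjwjwwjwjwwjwjwwjwjwjwwjwjwwjwjwjwwjw

Applying the rule to each of the 17 symbols of jwwjwjwjwwjwjwwjw gives the pieces jww jw jw jww jw jww jw jww jw jw jww jw jww jw jw jww jw, which concatenate to the answer.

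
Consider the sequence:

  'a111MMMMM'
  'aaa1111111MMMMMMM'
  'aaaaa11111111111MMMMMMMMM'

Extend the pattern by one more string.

Reading off run lengths: a runs 1, 3, 5; 1 runs 3, 7, 11; M runs 5, 7, 9 — each is linear in n (n = 1, 2, …).
At n = 4 the blocks have lengths 7, 15, 11.

aaaaaaa111111111111111MMMMMMMMMMM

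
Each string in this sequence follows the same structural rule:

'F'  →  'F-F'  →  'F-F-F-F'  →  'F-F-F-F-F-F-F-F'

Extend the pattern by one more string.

F-F-F-F-F-F-F-F-F-F-F-F-F-F-F-F

Every step duplicates the string with '-' between the halves.
One more doubling of F-F-F-F-F-F-F-F gives the answer.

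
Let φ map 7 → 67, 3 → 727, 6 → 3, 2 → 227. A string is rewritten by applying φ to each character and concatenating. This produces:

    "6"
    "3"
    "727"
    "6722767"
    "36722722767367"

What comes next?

Applying the rule to each of the 14 symbols of 36722722767367 gives the pieces 727 3 67 227 227 67 227 227 67 3 67 727 3 67, which concatenate to the answer.

7273672272276722722767367727367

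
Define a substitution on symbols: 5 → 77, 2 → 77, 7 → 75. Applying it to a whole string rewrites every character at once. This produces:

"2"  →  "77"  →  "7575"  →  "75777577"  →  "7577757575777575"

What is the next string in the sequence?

Applying the rule to each of the 16 symbols of 7577757575777575 gives the pieces 75 77 75 75 75 77 75 77 75 77 75 75 75 77 75 77, which concatenate to the answer.

75777575757775777577757575777577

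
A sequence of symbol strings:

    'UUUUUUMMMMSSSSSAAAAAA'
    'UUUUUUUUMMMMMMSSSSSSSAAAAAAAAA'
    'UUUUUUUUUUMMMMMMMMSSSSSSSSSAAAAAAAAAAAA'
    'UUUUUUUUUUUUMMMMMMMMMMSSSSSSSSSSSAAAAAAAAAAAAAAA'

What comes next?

UUUUUUUUUUUUUUMMMMMMMMMMMMSSSSSSSSSSSSSAAAAAAAAAAAAAAAAAA

Term n consists of 2n+2 U's, followed by 2n M's, followed by 2n+1 S's, followed by 3n A's, where the shown terms are n = 2, 3, 4, 5.
Setting n = 6 gives 14, 12, 13, 18 characters in each block.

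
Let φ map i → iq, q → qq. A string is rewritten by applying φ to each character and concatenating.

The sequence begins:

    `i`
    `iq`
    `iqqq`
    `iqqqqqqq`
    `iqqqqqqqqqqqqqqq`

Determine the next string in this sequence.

iqqqqqqqqqqqqqqqqqqqqqqqqqqqqqqq

φ(iqqqqqqqqqqqqqqq) expands symbol-by-symbol to iq qq qq qq qq qq qq qq qq qq qq qq qq qq qq qq; joining the 16 pieces gives the next term.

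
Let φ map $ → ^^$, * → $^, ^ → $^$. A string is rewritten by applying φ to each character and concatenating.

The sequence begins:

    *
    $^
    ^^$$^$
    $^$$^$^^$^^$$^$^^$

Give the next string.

^^$$^$^^$^^$$^$^^$$^$$^$^^$$^$$^$^^$^^$$^$^^$$^$$^$^^$

φ($^$$^$^^$^^$$^$^^$) expands symbol-by-symbol to ^^$ $^$ ^^$ ^^$ $^$ ^^$ $^$ $^$ ^^$ $^$ $^$ ^^$ ^^$ $^$ ^^$ $^$ $^$ ^^$; joining the 18 pieces gives the next term.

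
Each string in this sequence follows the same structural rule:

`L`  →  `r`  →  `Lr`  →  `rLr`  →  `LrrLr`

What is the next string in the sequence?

Each term (from the third on) is the two preceding terms concatenated in order: term 3 = L·r = Lr.
So term 6 is rLr·LrrLr.

rLrLrrLr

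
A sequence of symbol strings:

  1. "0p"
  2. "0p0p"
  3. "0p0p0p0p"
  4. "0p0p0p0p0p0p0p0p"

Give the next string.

Each string is two copies of the previous one concatenated.
Doubling 0p0p0p0p0p0p0p0p:

0p0p0p0p0p0p0p0p0p0p0p0p0p0p0p0p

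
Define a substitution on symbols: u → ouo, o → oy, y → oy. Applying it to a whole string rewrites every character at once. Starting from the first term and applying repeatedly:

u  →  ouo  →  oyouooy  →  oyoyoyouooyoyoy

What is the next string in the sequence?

Rewriting the 15 symbols of oyoyoyouooyoyoy one by one yields oy oy oy oy oy oy oy ouo oy oy oy oy oy oy oy; concatenated:

oyoyoyoyoyoyoyouooyoyoyoyoyoyoy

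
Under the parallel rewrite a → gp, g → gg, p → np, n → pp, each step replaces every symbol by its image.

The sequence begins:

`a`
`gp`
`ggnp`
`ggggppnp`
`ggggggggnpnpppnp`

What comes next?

ggggggggggggggggppnpppnpnpnpppnp

φ(ggggggggnpnpppnp) expands symbol-by-symbol to gg gg gg gg gg gg gg gg pp np pp np np np pp np; joining the 16 pieces gives the next term.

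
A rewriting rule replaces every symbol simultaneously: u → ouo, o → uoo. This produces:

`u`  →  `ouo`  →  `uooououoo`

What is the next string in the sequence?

Expanding uooououoo: u→ouo, o→uoo, o→uoo, o→uoo, u→ouo, o→uoo, u→ouo, o→uoo, o→uoo. Concatenated: ouo uoo uoo uoo ouo uoo ouo uoo uoo.

ououoouoouooououooououoouoo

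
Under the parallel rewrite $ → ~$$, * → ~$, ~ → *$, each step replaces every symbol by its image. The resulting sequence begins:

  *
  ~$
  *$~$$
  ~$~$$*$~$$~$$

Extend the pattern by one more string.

Rewriting the 13 symbols of ~$~$$*$~$$~$$ one by one yields *$ ~$$ *$ ~$$ ~$$ ~$ ~$$ *$ ~$$ ~$$ *$ ~$$ ~$$; concatenated:

*$~$$*$~$$~$$~$~$$*$~$$~$$*$~$$~$$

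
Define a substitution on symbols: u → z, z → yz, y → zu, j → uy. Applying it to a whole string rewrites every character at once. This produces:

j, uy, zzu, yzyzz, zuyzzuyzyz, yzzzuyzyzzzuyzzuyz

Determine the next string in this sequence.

Rewriting the 18 symbols of yzzzuyzyzzzuyzzuyz one by one yields zu yz yz yz z zu yz zu yz yz yz z zu yz yz z zu yz; concatenated:

zuyzyzyzzzuyzzuyzyzyzzzuyzyzzzuyz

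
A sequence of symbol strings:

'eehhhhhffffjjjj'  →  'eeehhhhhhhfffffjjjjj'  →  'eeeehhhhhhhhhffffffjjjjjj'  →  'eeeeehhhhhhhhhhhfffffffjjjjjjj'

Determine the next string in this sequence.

Each string has the form e^{n-1} h^{2n-1} f^{n+1} j^{n+1}, where the shown terms are n = 3, 4, 5, 6.
At n = 7 the blocks have lengths 6, 13, 8, 8.

eeeeeehhhhhhhhhhhhhffffffffjjjjjjjj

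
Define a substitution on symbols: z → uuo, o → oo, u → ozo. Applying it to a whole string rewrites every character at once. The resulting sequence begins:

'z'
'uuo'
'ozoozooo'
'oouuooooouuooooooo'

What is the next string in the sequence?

Rewriting the 18 symbols of oouuooooouuooooooo one by one yields oo oo ozo ozo oo oo oo oo oo ozo ozo oo oo oo oo oo oo oo; concatenated:

ooooozoozoooooooooooozoozooooooooooooooo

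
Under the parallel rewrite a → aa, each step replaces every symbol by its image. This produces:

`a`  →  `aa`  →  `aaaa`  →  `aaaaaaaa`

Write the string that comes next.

aaaaaaaaaaaaaaaa

Apply φ to aaaaaaaa symbol by symbol: a→aa, a→aa, a→aa, a→aa, a→aa, a→aa, a→aa, a→aa; joined: aa aa aa aa aa aa aa aa.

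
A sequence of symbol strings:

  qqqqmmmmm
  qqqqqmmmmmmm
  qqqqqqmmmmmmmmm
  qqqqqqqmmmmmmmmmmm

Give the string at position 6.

Term n consists of n+1 q's, followed by 2n-1 m's, where the shown terms are n = 3, 4, 5, 6.
Setting n = 8 gives 9, 15 characters in each block.

qqqqqqqqqmmmmmmmmmmmmmmm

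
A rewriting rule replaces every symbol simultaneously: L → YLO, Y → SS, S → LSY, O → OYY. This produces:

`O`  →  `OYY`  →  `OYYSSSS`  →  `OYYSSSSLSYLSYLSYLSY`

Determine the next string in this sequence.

Applying the rule to each of the 19 symbols of OYYSSSSLSYLSYLSYLSY gives the pieces OYY SS SS LSY LSY LSY LSY YLO LSY SS YLO LSY SS YLO LSY SS YLO LSY SS, which concatenate to the answer.

OYYSSSSLSYLSYLSYLSYYLOLSYSSYLOLSYSSYLOLSYSSYLOLSYSS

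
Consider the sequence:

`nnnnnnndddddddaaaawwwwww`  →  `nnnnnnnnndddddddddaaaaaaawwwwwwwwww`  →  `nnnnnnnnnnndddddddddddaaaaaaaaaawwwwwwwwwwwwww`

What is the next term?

nnnnnnnnnnnnndddddddddddddaaaaaaaaaaaaawwwwwwwwwwwwwwwwww

Reading off run lengths: n runs 7, 9, 11; d runs 7, 9, 11; a runs 4, 7, 10; w runs 6, 10, 14 — each is linear in n, where the shown terms are n = 2, 3, 4.
Setting n = 5 gives 13, 13, 13, 18 characters in each block.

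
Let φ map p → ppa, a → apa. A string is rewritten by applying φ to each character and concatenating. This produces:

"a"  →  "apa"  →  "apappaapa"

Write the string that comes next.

Apply φ to apappaapa symbol by symbol: a→apa, p→ppa, a→apa, p→ppa, p→ppa, a→apa, a→apa, p→ppa, a→apa; joined: apa ppa apa ppa ppa apa apa ppa apa.

apappaapappappaapaapappaapa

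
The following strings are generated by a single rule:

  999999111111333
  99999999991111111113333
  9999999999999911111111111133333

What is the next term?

Each string has the form 9^{4n+2} 1^{3n+3} 3^{n+2} (n = 1, 2, …).
For the next term, n = 4, so the run lengths are 18, 15, 6.

999999999999999999111111111111111333333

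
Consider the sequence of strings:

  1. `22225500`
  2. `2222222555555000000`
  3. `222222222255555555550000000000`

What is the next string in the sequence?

22222222222225555555555555500000000000000

Each string has the form 2^{3n+1} 5^{4n-2} 0^{4n-2} (n = 1, 2, …).
Setting n = 4 gives 13, 14, 14 characters in each block.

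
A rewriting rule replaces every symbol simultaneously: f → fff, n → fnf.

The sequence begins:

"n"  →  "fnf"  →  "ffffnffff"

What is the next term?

Expanding ffffnffff: f→fff, f→fff, f→fff, f→fff, n→fnf, f→fff, f→fff, f→fff, f→fff. Concatenated: fff fff fff fff fnf fff fff fff fff.

fffffffffffffnfffffffffffff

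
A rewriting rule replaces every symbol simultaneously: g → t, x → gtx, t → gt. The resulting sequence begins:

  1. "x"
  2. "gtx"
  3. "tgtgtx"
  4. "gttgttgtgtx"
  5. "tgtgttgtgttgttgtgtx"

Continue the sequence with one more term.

φ(tgtgttgtgttgttgtgtx) expands symbol-by-symbol to gt t gt t gt gt t gt t gt gt t gt gt t gt t gt gtx; joining the 19 pieces gives the next term.

gttgttgtgttgttgtgttgtgttgttgtgtx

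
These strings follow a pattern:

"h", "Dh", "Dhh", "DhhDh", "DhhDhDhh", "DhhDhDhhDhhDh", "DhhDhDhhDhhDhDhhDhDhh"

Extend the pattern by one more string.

This is a Fibonacci-style word recurrence s(k) = s(k−1)·s(k−2): e.g. Dh·h = Dhh.
Continuing: DhhDhDhhDhhDhDhhDhDhh · DhhDhDhhDhhDh gives term 8.

DhhDhDhhDhhDhDhhDhDhhDhhDhDhhDhhDh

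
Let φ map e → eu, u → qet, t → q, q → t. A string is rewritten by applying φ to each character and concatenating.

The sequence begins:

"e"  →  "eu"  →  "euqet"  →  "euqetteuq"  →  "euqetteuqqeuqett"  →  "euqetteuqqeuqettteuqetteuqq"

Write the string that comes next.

Replace each of the 27 characters of euqetteuqqeuqettteuqetteuqq in place — eu qet t eu q q eu qet t t eu qet t eu q q q eu qet t eu q q eu qet t t — and concatenate.

euqetteuqqeuqettteuqetteuqqqeuqetteuqqeuqettt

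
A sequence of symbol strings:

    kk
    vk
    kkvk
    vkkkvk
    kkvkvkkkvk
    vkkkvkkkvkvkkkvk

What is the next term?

This is a Fibonacci-style word recurrence s(k) = s(k−2)·s(k−1): e.g. kk·vk = kkvk.
The next term joins kkvkvkkkvk and vkkkvkkkvkvkkkvk.

kkvkvkkkvkvkkkvkkkvkvkkkvk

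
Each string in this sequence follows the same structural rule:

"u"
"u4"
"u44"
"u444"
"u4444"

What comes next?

The strings grow by a fixed suffix 4 each time.
One more step from u4444 gives the answer.

u44444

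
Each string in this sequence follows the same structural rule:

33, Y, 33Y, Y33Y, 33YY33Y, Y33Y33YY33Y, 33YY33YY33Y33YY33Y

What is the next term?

This is a Fibonacci-style word recurrence s(k) = s(k−2)·s(k−1): e.g. 33·Y = 33Y.
Continuing: Y33Y33YY33Y · 33YY33YY33Y33YY33Y gives term 8.

Y33Y33YY33Y33YY33YY33Y33YY33Y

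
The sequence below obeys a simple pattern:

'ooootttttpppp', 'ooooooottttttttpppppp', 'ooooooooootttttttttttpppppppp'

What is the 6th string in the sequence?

Reading off run lengths: o runs 4, 7, 10; t runs 5, 8, 11; p runs 4, 6, 8 — each is linear in n (n = 1, 2, …).
For term 6, n = 6, so the run lengths are 19, 20, 14.

ooooooooooooooooooottttttttttttttttttttpppppppppppppp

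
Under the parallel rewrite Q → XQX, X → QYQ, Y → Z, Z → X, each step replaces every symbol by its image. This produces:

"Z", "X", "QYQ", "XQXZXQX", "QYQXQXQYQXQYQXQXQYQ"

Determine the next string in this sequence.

Replace each of the 19 characters of QYQXQXQYQXQYQXQXQYQ in place — XQX Z XQX QYQ XQX QYQ XQX Z XQX QYQ XQX Z XQX QYQ XQX QYQ XQX Z XQX — and concatenate.

XQXZXQXQYQXQXQYQXQXZXQXQYQXQXZXQXQYQXQXQYQXQXZXQX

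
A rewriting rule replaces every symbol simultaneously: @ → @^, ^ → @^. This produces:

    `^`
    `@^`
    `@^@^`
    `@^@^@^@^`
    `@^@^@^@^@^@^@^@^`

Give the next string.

Replace each of the 16 characters of @^@^@^@^@^@^@^@^ in place — @^ @^ @^ @^ @^ @^ @^ @^ @^ @^ @^ @^ @^ @^ @^ @^ — and concatenate.

@^@^@^@^@^@^@^@^@^@^@^@^@^@^@^@^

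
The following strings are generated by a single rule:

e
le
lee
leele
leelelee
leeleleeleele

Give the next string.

leeleleeleeleleelelee

From term 3 onward, concatenate the last term with the second-to-last: le·e = lee, lee·le = leele, …
Continuing: leeleleeleele · leelelee gives term 7.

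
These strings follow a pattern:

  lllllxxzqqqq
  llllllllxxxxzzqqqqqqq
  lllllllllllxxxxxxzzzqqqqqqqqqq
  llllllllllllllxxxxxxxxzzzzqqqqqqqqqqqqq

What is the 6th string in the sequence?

llllllllllllllllllllxxxxxxxxxxxxzzzzzzqqqqqqqqqqqqqqqqqqq

Term n consists of 3n+2 l's, followed by 2n x's, followed by n z's, followed by 3n+1 q's (n = 1, 2, …).
For term 6, n = 6, so the run lengths are 20, 12, 6, 19.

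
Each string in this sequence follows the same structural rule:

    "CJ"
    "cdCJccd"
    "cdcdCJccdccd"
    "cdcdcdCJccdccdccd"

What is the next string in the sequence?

Every step adds cd to the front and ccd to the end of the previous string.
So the next term is cd·cdcdcdCJccdccdccd·ccd.

cdcdcdcdCJccdccdccdccd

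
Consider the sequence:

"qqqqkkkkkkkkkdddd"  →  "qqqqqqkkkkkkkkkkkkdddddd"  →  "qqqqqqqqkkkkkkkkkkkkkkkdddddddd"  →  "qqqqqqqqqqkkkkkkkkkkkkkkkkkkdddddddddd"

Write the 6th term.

Term n consists of 2n q's, followed by 3n+3 k's, followed by 2n d's, where the shown terms are n = 2, 3, 4, 5.
For term 6, n = 7, so the run lengths are 14, 24, 14.

qqqqqqqqqqqqqqkkkkkkkkkkkkkkkkkkkkkkkkdddddddddddddd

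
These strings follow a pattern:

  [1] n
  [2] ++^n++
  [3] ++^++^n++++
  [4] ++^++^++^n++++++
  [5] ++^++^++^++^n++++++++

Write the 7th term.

++^++^++^++^++^++^n++++++++++++

Every step adds ++^ to the front and ++ to the end of the previous string.
From ++^++^++^++^n++++++++, 2 further steps: ++^++^++^++^n++++++++ → ++^++^++^++^++^n++++++++++ → (answer).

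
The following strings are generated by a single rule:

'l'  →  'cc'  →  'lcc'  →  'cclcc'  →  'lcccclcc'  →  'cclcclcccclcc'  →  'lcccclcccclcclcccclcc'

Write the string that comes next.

cclcclcccclcclcccclcccclcclcccclcc

Each term (from the third on) is the two preceding terms concatenated in order: term 3 = l·cc = lcc.
Continuing: cclcclcccclcc · lcccclcccclcclcccclcc gives term 8.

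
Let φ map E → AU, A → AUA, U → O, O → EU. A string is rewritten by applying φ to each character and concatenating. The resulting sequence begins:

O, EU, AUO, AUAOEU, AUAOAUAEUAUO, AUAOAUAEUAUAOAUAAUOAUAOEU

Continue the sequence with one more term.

AUAOAUAEUAUAOAUAAUOAUAOAUAEUAUAOAUAAUAOEUAUAOAUAEUAUO

φ(AUAOAUAEUAUAOAUAAUOAUAOEU) expands symbol-by-symbol to AUA O AUA EU AUA O AUA AU O AUA O AUA EU AUA O AUA AUA O EU AUA O AUA EU AU O; joining the 25 pieces gives the next term.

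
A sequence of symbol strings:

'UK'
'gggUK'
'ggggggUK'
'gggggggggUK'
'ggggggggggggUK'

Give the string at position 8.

The strings grow by a fixed prefix ggg each time.
From ggggggggggggUK, 3 further steps: ggggggggggggUK → gggggggggggggggUK → ggggggggggggggggggUK → (answer).

gggggggggggggggggggggUK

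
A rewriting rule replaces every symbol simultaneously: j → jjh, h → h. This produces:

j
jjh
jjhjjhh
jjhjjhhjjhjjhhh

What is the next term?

Rewriting the 15 symbols of jjhjjhhjjhjjhhh one by one yields jjh jjh h jjh jjh h h jjh jjh h jjh jjh h h h; concatenated:

jjhjjhhjjhjjhhhjjhjjhhjjhjjhhhh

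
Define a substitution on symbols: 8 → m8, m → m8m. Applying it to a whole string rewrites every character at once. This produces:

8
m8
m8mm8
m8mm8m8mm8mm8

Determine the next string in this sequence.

Applying the rule to each of the 13 symbols of m8mm8m8mm8mm8 gives the pieces m8m m8 m8m m8m m8 m8m m8 m8m m8m m8 m8m m8m m8, which concatenate to the answer.

m8mm8m8mm8mm8m8mm8m8mm8mm8m8mm8mm8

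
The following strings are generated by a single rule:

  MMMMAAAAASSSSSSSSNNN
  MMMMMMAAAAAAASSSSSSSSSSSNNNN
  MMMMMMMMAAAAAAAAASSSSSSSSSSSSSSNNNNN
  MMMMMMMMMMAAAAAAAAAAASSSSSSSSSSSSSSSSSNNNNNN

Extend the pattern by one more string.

Term n consists of 2n M's, followed by 2n+1 A's, followed by 3n+2 S's, followed by n+1 N's, where the shown terms are n = 2, 3, 4, 5.
Setting n = 6 gives 12, 13, 20, 7 characters in each block.

MMMMMMMMMMMMAAAAAAAAAAAAASSSSSSSSSSSSSSSSSSSSNNNNNNN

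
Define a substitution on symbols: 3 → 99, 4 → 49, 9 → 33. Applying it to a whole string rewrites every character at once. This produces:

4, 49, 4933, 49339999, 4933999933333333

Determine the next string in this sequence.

Applying the rule to each of the 16 symbols of 4933999933333333 gives the pieces 49 33 99 99 33 33 33 33 99 99 99 99 99 99 99 99, which concatenate to the answer.

49339999333333339999999999999999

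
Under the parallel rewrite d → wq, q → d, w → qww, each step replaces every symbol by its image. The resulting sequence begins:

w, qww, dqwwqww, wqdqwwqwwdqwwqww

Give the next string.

Rewriting the 16 symbols of wqdqwwqwwdqwwqww one by one yields qww d wq d qww qww d qww qww wq d qww qww d qww qww; concatenated:

qwwdwqdqwwqwwdqwwqwwwqdqwwqwwdqwwqww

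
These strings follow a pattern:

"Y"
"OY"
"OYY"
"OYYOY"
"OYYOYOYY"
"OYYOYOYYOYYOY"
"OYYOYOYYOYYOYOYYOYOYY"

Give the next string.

From term 3 onward, concatenate the last term with the second-to-last: OY·Y = OYY, OYY·OY = OYYOY, …
Continuing: OYYOYOYYOYYOYOYYOYOYY · OYYOYOYYOYYOY gives term 8.

OYYOYOYYOYYOYOYYOYOYYOYYOYOYYOYYOY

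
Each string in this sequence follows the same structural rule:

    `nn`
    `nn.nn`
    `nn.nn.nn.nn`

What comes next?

nn.nn.nn.nn.nn.nn.nn.nn

s(k+1) = s(k)·.·s(k) — each term doubles the last with '.' between the halves.
One more doubling of nn.nn.nn.nn gives the answer.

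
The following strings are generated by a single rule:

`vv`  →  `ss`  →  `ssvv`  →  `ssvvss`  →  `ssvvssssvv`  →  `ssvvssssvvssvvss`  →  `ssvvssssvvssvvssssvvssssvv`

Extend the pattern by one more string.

This is a Fibonacci-style word recurrence s(k) = s(k−1)·s(k−2): e.g. ss·vv = ssvv.
Continuing: ssvvssssvvssvvssssvvssssvv · ssvvssssvvssvvss gives term 8.

ssvvssssvvssvvssssvvssssvvssvvssssvvssvvss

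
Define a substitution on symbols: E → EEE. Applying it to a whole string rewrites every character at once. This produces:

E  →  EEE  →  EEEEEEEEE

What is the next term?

EEEEEEEEEEEEEEEEEEEEEEEEEEE

Rewriting each symbol of EEEEEEEEE: E→EEE, E→EEE, E→EEE, E→EEE, E→EEE, E→EEE, E→EEE, E→EEE, E→EEE, which concatenates to EEE EEE EEE EEE EEE EEE EEE EEE EEE.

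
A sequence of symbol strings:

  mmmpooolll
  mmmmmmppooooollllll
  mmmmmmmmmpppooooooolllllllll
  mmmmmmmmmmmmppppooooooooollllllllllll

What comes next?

mmmmmmmmmmmmmmmpppppooooooooooolllllllllllllll

Each string has the form m^{3n} p^{n} o^{2n+1} l^{3n} (n = 1, 2, …).
Setting n = 5 gives 15, 5, 11, 15 characters in each block.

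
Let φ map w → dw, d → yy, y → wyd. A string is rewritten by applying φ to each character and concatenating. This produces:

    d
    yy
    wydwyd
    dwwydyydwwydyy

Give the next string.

yydwdwwydyywydwydyydwdwwydyywydwyd

φ(dwwydyydwwydyy) expands symbol-by-symbol to yy dw dw wyd yy wyd wyd yy dw dw wyd yy wyd wyd; joining the 14 pieces gives the next term.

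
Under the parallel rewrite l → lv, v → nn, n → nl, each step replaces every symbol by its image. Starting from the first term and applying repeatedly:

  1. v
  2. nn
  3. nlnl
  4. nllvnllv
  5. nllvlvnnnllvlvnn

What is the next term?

Rewriting the 16 symbols of nllvlvnnnllvlvnn one by one yields nl lv lv nn lv nn nl nl nl lv lv nn lv nn nl nl; concatenated:

nllvlvnnlvnnnlnlnllvlvnnlvnnnlnl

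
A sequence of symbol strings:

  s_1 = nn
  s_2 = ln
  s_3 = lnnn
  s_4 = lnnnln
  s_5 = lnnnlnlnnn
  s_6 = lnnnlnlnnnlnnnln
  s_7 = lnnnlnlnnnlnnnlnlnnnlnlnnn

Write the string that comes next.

This is a Fibonacci-style word recurrence s(k) = s(k−1)·s(k−2): e.g. ln·nn = lnnn.
So term 8 is lnnnlnlnnnlnnnlnlnnnlnlnnn·lnnnlnlnnnlnnnln.

lnnnlnlnnnlnnnlnlnnnlnlnnnlnnnlnlnnnlnnnln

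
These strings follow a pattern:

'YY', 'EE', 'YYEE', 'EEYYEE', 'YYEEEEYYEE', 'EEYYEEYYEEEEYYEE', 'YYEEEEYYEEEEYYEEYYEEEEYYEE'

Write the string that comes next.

From term 3 onward, concatenate the second-to-last term with the last: YY·EE = YYEE, EE·YYEE = EEYYEE, …
The next term joins EEYYEEYYEEEEYYEE and YYEEEEYYEEEEYYEEYYEEEEYYEE.

EEYYEEYYEEEEYYEEYYEEEEYYEEEEYYEEYYEEEEYYEE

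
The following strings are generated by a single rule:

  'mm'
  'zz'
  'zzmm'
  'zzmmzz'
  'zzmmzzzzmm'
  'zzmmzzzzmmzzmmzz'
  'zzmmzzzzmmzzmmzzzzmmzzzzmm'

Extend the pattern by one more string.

Each term (from the third on) is the previous term followed by the one before it: term 3 = zz·mm = zzmm.
The next term joins zzmmzzzzmmzzmmzzzzmmzzzzmm and zzmmzzzzmmzzmmzz.

zzmmzzzzmmzzmmzzzzmmzzzzmmzzmmzzzzmmzzmmzz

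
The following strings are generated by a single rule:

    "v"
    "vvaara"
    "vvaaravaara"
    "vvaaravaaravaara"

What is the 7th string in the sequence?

The strings grow by a fixed suffix vaara each time.
From vvaaravaaravaara, 3 further steps: vvaaravaaravaara → vvaaravaaravaaravaara → vvaaravaaravaaravaaravaara → (answer).

vvaaravaaravaaravaaravaaravaara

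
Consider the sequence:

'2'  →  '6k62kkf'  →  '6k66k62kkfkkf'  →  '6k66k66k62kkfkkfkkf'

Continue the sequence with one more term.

s(k+1) = 6k6·s(k)·kkf, so each term gains 6k6 as a prefix and kkf as a suffix.
One more step from 6k66k66k62kkfkkfkkf gives the answer.

6k66k66k66k62kkfkkfkkfkkf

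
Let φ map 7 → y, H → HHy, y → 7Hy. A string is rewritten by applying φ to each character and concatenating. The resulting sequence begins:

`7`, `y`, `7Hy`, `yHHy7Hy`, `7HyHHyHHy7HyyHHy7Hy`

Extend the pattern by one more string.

yHHy7HyHHyHHy7HyHHyHHy7HyyHHy7Hy7HyHHyHHy7HyyHHy7Hy

Applying the rule to each of the 19 symbols of 7HyHHyHHy7HyyHHy7Hy gives the pieces y HHy 7Hy HHy HHy 7Hy HHy HHy 7Hy y HHy 7Hy 7Hy HHy HHy 7Hy y HHy 7Hy, which concatenate to the answer.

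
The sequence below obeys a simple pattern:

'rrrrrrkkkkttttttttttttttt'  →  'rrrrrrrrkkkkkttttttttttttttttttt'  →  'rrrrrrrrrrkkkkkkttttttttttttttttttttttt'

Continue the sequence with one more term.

The n-th term is 2n r's then n+1 k's then 4n+3 t's, where the shown terms are n = 3, 4, 5.
For the next term, n = 6, so the run lengths are 12, 7, 27.

rrrrrrrrrrrrkkkkkkkttttttttttttttttttttttttttt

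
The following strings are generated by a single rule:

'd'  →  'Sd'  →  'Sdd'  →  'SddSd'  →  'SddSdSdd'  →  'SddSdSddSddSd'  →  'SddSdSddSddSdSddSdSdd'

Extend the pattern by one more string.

SddSdSddSddSdSddSdSddSddSdSddSddSd

Each term (from the third on) is the previous term followed by the one before it: term 3 = Sd·d = Sdd.
Continuing: SddSdSddSddSdSddSdSdd · SddSdSddSddSd gives term 8.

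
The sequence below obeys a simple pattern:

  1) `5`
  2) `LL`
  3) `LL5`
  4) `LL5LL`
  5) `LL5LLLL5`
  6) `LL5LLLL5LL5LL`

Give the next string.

Each term (from the third on) is the previous term followed by the one before it: term 3 = LL·5 = LL5.
Continuing: LL5LLLL5LL5LL · LL5LLLL5 gives term 7.

LL5LLLL5LL5LLLL5LLLL5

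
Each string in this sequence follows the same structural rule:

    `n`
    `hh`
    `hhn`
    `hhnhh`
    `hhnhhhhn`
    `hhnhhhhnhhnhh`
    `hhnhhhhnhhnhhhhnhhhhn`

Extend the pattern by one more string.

Each term (from the third on) is the previous term followed by the one before it: term 3 = hh·n = hhn.
The next term joins hhnhhhhnhhnhhhhnhhhhn and hhnhhhhnhhnhh.

hhnhhhhnhhnhhhhnhhhhnhhnhhhhnhhnhh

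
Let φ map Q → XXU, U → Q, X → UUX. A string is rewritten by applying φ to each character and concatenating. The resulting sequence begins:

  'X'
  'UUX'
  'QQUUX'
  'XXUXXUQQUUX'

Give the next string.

Apply φ to XXUXXUQQUUX symbol by symbol: X→UUX, X→UUX, U→Q, X→UUX, X→UUX, U→Q, Q→XXU, Q→XXU, U→Q, U→Q, X→UUX; joined: UUX UUX Q UUX UUX Q XXU XXU Q Q UUX.

UUXUUXQUUXUUXQXXUXXUQQUUX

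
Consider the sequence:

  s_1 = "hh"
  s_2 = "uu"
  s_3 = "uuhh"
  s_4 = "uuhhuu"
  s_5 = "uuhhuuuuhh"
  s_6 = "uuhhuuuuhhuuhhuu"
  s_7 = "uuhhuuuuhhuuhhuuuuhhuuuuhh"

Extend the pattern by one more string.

Each term (from the third on) is the previous term followed by the one before it: term 3 = uu·hh = uuhh.
The next term joins uuhhuuuuhhuuhhuuuuhhuuuuhh and uuhhuuuuhhuuhhuu.

uuhhuuuuhhuuhhuuuuhhuuuuhhuuhhuuuuhhuuhhuu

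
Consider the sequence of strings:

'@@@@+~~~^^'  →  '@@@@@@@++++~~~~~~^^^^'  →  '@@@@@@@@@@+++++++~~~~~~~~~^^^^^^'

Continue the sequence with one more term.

The n-th term is 3n+1 @'s then 3n-2 +'s then 3n ~'s then 2n ^'s (n = 1, 2, …).
At n = 4 the blocks have lengths 13, 10, 12, 8.

@@@@@@@@@@@@@++++++++++~~~~~~~~~~~~^^^^^^^^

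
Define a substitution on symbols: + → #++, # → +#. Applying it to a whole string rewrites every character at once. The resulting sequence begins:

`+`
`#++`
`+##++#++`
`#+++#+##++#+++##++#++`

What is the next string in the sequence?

φ(#+++#+##++#+++##++#++) expands symbol-by-symbol to +# #++ #++ #++ +# #++ +# +# #++ #++ +# #++ #++ #++ +# +# #++ #++ +# #++ #++; joining the 21 pieces gives the next term.

+##++#++#+++##+++#+##++#+++##++#++#+++#+##++#+++##++#++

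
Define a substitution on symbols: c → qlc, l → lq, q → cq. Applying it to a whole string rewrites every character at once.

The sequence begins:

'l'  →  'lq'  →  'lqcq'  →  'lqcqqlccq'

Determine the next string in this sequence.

Expanding lqcqqlccq: l→lq, q→cq, c→qlc, q→cq, q→cq, l→lq, c→qlc, c→qlc, q→cq. Concatenated: lq cq qlc cq cq lq qlc qlc cq.

lqcqqlccqcqlqqlcqlccq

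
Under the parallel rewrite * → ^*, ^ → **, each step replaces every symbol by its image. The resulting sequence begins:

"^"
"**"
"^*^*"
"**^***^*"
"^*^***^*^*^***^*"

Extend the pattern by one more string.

Replace each of the 16 characters of ^*^***^*^*^***^* in place — ** ^* ** ^* ^* ^* ** ^* ** ^* ** ^* ^* ^* ** ^* — and concatenate.

**^***^*^*^***^***^***^*^*^***^*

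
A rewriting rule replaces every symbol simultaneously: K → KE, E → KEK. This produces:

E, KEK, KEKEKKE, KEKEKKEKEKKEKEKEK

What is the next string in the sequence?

φ(KEKEKKEKEKKEKEKEK) expands symbol-by-symbol to KE KEK KE KEK KE KE KEK KE KEK KE KE KEK KE KEK KE KEK KE; joining the 17 pieces gives the next term.

KEKEKKEKEKKEKEKEKKEKEKKEKEKEKKEKEKKEKEKKE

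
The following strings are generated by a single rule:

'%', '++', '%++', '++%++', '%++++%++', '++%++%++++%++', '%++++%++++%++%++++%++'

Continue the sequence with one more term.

++%++%++++%++%++++%++++%++%++++%++

This is a Fibonacci-style word recurrence s(k) = s(k−2)·s(k−1): e.g. %·++ = %++.
The next term joins ++%++%++++%++ and %++++%++++%++%++++%++.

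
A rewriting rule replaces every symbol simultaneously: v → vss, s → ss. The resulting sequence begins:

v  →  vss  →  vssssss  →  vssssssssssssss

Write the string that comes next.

Replace each of the 15 characters of vssssssssssssss in place — vss ss ss ss ss ss ss ss ss ss ss ss ss ss ss — and concatenate.

vssssssssssssssssssssssssssssss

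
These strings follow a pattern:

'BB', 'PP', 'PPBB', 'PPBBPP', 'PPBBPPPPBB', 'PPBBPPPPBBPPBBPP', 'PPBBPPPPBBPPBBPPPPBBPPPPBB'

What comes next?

PPBBPPPPBBPPBBPPPPBBPPPPBBPPBBPPPPBBPPBBPP

This is a Fibonacci-style word recurrence s(k) = s(k−1)·s(k−2): e.g. PP·BB = PPBB.
Continuing: PPBBPPPPBBPPBBPPPPBBPPPPBB · PPBBPPPPBBPPBBPP gives term 8.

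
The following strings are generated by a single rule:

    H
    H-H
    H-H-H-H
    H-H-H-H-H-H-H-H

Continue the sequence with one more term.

Every step duplicates the string with '-' between the halves.
So the next term is two copies of H-H-H-H-H-H-H-H with '-' between the halves.

H-H-H-H-H-H-H-H-H-H-H-H-H-H-H-H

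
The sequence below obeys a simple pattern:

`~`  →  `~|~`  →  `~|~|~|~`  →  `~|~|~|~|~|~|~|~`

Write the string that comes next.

~|~|~|~|~|~|~|~|~|~|~|~|~|~|~|~

Each string is two copies of the previous one joined by '|'.
One more doubling of ~|~|~|~|~|~|~|~ gives the answer.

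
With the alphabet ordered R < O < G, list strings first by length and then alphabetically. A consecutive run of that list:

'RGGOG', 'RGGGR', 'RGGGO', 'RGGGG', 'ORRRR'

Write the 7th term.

Stepping forward 2 times from ORRRR: ORRRR → ORRRO, then the target.

ORRRG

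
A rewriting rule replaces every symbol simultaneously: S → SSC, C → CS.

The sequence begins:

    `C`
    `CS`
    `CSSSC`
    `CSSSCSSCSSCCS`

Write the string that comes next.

CSSSCSSCSSCCSSSCSSCCSSSCSSCCSCSSSC

φ(CSSSCSSCSSCCS) expands symbol-by-symbol to CS SSC SSC SSC CS SSC SSC CS SSC SSC CS CS SSC; joining the 13 pieces gives the next term.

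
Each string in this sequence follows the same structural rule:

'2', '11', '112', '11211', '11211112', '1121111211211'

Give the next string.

112111121121111211112

Each term (from the third on) is the previous term followed by the one before it: term 3 = 11·2 = 112.
The next term joins 1121111211211 and 11211112.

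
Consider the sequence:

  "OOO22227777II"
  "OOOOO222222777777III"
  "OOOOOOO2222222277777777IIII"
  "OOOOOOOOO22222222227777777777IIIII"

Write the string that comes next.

OOOOOOOOOOO222222222222777777777777IIIIII

The n-th term is 2n-1 O's then 2n 2's then 2n 7's then n I's, where the shown terms are n = 2, 3, 4, 5.
Setting n = 6 gives 11, 12, 12, 6 characters in each block.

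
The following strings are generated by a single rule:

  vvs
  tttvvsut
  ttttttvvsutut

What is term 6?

tttttttttttttttvvsututututut

s(k+1) = ttt·s(k)·ut, so each term gains ttt as a prefix and ut as a suffix.
From ttttttvvsutut, 3 further steps: ttttttvvsutut → tttttttttvvsututut → ttttttttttttvvsutututut → (answer).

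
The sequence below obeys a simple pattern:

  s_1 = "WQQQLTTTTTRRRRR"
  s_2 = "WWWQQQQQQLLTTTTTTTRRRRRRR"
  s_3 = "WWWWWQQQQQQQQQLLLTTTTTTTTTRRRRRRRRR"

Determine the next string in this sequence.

Each string has the form W^{2n-1} Q^{3n} L^{n} T^{2n+3} R^{2n+3} (n = 1, 2, …).
At n = 4 the blocks have lengths 7, 12, 4, 11, 11.

WWWWWWWQQQQQQQQQQQQLLLLTTTTTTTTTTTRRRRRRRRRRR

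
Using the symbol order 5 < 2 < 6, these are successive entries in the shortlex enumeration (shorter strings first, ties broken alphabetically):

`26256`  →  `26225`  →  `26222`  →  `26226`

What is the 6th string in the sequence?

Continuing the enumeration 2 steps past 26226: 26226 → 26265 → (answer).

26262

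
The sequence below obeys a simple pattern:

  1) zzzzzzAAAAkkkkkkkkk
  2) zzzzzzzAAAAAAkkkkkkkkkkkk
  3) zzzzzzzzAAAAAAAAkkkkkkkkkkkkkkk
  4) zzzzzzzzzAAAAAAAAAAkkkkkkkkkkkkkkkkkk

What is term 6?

Reading off run lengths: z runs 6, 7, 8, 9; A runs 4, 6, 8, 10; k runs 9, 12, 15, 18 — each is linear in n, where the shown terms are n = 3, 4, 5, 6.
Setting n = 8 gives 11, 14, 24 characters in each block.

zzzzzzzzzzzAAAAAAAAAAAAAAkkkkkkkkkkkkkkkkkkkkkkkk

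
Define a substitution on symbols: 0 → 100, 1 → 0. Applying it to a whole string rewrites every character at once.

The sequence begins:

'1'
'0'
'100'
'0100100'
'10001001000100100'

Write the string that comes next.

01001001000100100010010010001001000100100

φ(10001001000100100) expands symbol-by-symbol to 0 100 100 100 0 100 100 0 100 100 100 0 100 100 0 100 100; joining the 17 pieces gives the next term.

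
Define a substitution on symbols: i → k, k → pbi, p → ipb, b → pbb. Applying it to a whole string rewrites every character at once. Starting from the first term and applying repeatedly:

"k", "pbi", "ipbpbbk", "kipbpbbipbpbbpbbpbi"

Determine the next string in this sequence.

Applying the rule to each of the 19 symbols of kipbpbbipbpbbpbbpbi gives the pieces pbi k ipb pbb ipb pbb pbb k ipb pbb ipb pbb pbb ipb pbb pbb ipb pbb k, which concatenate to the answer.

pbikipbpbbipbpbbpbbkipbpbbipbpbbpbbipbpbbpbbipbpbbk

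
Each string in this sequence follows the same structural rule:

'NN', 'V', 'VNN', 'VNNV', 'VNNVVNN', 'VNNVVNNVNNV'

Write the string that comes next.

VNNVVNNVNNVVNNVVNN

Each term (from the third on) is the previous term followed by the one before it: term 3 = V·NN = VNN.
The next term joins VNNVVNNVNNV and VNNVVNN.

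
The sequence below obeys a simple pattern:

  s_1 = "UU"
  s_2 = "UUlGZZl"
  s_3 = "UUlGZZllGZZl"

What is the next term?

Each term is the previous one with lGZZl appended.
Applying this once more to UUlGZZllGZZl:

UUlGZZllGZZllGZZl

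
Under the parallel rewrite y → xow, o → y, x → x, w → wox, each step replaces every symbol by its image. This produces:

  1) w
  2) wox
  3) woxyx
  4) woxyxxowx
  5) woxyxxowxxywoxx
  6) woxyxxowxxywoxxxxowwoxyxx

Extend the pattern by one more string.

Replace each of the 25 characters of woxyxxowxxywoxxxxowwoxyxx in place — wox y x xow x x y wox x x xow wox y x x x x y wox wox y x xow x x — and concatenate.

woxyxxowxxywoxxxxowwoxyxxxxywoxwoxyxxowxx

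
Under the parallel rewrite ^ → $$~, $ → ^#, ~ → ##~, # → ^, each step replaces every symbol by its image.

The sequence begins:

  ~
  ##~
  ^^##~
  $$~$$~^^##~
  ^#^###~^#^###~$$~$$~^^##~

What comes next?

$$~^$$~^^^##~$$~^$$~^^^##~^#^###~^#^###~$$~$$~^^##~

Applying the rule to each of the 25 symbols of ^#^###~^#^###~$$~$$~^^##~ gives the pieces $$~ ^ $$~ ^ ^ ^ ##~ $$~ ^ $$~ ^ ^ ^ ##~ ^# ^# ##~ ^# ^# ##~ $$~ $$~ ^ ^ ##~, which concatenate to the answer.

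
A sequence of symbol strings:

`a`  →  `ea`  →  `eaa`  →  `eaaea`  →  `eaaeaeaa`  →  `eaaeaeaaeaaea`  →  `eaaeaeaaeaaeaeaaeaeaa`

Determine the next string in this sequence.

From term 3 onward, concatenate the last term with the second-to-last: ea·a = eaa, eaa·ea = eaaea, …
So term 8 is eaaeaeaaeaaeaeaaeaeaa·eaaeaeaaeaaea.

eaaeaeaaeaaeaeaaeaeaaeaaeaeaaeaaea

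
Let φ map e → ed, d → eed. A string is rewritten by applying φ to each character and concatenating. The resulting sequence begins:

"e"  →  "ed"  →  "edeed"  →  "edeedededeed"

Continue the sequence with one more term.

Expanding edeedededeed: e→ed, d→eed, e→ed, e→ed, d→eed, e→ed, d→eed, e→ed, d→eed, e→ed, e→ed, d→eed. Concatenated: ed eed ed ed eed ed eed ed eed ed ed eed.

edeedededeededeededeedededeed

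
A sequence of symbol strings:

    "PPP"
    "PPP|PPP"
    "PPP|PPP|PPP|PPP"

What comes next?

Every step duplicates the string with '|' between the halves.
Doubling PPP|PPP|PPP|PPP with '|' between the halves:

PPP|PPP|PPP|PPP|PPP|PPP|PPP|PPP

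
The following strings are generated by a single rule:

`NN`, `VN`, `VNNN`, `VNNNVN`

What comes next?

This is a Fibonacci-style word recurrence s(k) = s(k−1)·s(k−2): e.g. VN·NN = VNNN.
So term 5 is VNNNVN·VNNN.

VNNNVNVNNN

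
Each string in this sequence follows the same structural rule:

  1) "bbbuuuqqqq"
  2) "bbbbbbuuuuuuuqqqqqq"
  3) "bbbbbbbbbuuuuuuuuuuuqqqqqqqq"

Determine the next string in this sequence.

bbbbbbbbbbbbuuuuuuuuuuuuuuuqqqqqqqqqq

Each string has the form b^{3n} u^{4n-1} q^{2n+2} (n = 1, 2, …).
At n = 4 the blocks have lengths 12, 15, 10.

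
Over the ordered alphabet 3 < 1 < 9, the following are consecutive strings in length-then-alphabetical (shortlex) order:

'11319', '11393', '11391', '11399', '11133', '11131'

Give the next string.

Find the rightmost character of 11131 below 9, bump it to the next letter, and reset everything to its right to 3.

11139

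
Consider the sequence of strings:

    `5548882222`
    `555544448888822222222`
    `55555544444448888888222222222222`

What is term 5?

555555555544444444444448888888888822222222222222222222

Reading off run lengths: 5 runs 2, 4, 6; 4 runs 1, 4, 7; 8 runs 3, 5, 7; 2 runs 4, 8, 12 — each is linear in n (n = 1, 2, …).
Setting n = 5 gives 10, 13, 11, 20 characters in each block.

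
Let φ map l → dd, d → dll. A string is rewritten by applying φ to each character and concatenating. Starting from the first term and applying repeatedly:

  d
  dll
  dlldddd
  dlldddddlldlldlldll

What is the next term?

Rewriting the 19 symbols of dlldddddlldlldlldll one by one yields dll dd dd dll dll dll dll dll dd dd dll dd dd dll dd dd dll dd dd; concatenated:

dlldddddlldlldlldlldlldddddlldddddlldddddlldddd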